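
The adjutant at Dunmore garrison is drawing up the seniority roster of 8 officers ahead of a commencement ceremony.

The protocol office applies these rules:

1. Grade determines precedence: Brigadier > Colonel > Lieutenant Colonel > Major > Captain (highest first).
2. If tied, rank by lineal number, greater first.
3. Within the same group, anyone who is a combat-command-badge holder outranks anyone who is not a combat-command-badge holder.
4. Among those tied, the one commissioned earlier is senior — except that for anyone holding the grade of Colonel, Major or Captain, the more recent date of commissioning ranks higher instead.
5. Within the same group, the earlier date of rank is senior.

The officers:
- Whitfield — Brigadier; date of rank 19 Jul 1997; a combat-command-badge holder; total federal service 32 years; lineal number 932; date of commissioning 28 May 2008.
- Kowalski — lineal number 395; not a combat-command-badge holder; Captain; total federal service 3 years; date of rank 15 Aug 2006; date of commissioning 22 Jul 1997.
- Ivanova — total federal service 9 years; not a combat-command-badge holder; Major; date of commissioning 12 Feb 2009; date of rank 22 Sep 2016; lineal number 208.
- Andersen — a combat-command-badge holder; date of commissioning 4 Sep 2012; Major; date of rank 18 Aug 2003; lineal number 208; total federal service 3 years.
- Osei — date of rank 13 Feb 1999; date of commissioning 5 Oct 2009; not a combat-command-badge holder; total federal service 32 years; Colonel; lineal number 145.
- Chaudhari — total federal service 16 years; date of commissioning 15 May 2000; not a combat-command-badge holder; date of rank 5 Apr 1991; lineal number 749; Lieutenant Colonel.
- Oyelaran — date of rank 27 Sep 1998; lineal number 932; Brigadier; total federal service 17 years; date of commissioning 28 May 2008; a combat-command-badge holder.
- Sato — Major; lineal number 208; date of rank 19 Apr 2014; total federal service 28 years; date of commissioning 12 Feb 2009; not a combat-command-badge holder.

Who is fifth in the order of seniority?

Andersen

By grade: Whitfield and Oyelaran (Brigadier); then Osei (Colonel); then Chaudhari (Lieutenant Colonel); then Andersen, Sato and Ivanova (Major); then Kowalski (Captain).
Whitfield and Oyelaran both have lineal number 932, so the next rule applies.
Whitfield and Oyelaran are each a combat-command-badge holder, so the next rule applies.
Whitfield and Oyelaran both have date of commissioning 28 May 2008, so the next rule applies.
Among Whitfield and Oyelaran, by date of rank (earlier first): Whitfield (19 Jul 1997) before Oyelaran (27 Sep 1998).
Andersen, Sato and Ivanova all have lineal number 208, so the next rule applies.
Among Andersen, Sato and Ivanova, a combat-command-badge holder before not a combat-command-badge holder: Andersen (a combat-command-badge holder) before Sato and Ivanova (not a combat-command-badge holder).
Sato and Ivanova both have date of commissioning 12 Feb 2009, so the next rule applies.
Among Sato and Ivanova, by date of rank (earlier first): Sato (19 Apr 2014) before Ivanova (22 Sep 2016).
Order: Whitfield, Oyelaran, Osei, Chaudhari, Andersen, Sato, Ivanova, Kowalski.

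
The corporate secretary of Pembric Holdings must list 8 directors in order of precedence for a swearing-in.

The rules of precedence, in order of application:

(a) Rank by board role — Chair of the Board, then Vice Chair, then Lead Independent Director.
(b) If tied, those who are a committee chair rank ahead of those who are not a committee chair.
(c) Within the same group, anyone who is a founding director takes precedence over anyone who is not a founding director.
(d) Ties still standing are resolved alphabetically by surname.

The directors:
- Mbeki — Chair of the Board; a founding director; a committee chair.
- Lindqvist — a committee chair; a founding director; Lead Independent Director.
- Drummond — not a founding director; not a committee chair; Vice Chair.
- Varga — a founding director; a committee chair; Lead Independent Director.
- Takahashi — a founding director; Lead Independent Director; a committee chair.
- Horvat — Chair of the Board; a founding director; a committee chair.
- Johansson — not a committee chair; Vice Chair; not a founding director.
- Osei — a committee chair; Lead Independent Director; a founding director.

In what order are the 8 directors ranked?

By board role: Horvat and Mbeki (Chair of the Board); then Drummond and Johansson (Vice Chair); then Lindqvist, Osei, Takahashi and Varga (Lead Independent Director).
Horvat and Mbeki are each a committee chair, so the next rule applies.
Horvat and Mbeki are each a founding director, so the next rule applies.
Among Horvat and Mbeki, alphabetically by surname: Horvat before Mbeki.
Drummond and Johansson are each not a committee chair, so the next rule applies.
Drummond and Johansson are each not a founding director, so the next rule applies.
Among Drummond and Johansson, alphabetically by surname: Drummond before Johansson.
Lindqvist, Osei, Takahashi and Varga are each a committee chair, so the next rule applies.
Lindqvist, Osei, Takahashi and Varga are each a founding director, so the next rule applies.
Among Lindqvist, Osei, Takahashi and Varga, alphabetically by surname: Lindqvist before Osei before Takahashi before Varga.
Full order: Horvat, Mbeki, Drummond, Johansson, Lindqvist, Osei, Takahashi, Varga.

Horvat, Mbeki, Drummond, Johansson, Lindqvist, Osei, Takahashi, Varga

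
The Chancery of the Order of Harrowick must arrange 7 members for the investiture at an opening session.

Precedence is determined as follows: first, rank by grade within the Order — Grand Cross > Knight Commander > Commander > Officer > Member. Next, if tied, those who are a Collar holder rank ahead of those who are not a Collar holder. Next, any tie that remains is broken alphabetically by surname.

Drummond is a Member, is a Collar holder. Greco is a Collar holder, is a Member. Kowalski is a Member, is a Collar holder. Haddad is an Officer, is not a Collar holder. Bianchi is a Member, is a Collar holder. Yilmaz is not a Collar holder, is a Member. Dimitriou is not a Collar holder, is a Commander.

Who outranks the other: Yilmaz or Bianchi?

By grade within the Order: Dimitriou (Commander); then Haddad (Officer); then Bianchi, Drummond, Greco, Kowalski and Yilmaz (Member).
Among Bianchi, Drummond, Greco, Kowalski and Yilmaz, a Collar holder before not a Collar holder: Bianchi, Drummond, Greco and Kowalski (a Collar holder) before Yilmaz (not a Collar holder).
Among Bianchi, Drummond, Greco and Kowalski, alphabetically by surname: Bianchi before Drummond before Greco before Kowalski.
So Bianchi takes precedence.

Bianchi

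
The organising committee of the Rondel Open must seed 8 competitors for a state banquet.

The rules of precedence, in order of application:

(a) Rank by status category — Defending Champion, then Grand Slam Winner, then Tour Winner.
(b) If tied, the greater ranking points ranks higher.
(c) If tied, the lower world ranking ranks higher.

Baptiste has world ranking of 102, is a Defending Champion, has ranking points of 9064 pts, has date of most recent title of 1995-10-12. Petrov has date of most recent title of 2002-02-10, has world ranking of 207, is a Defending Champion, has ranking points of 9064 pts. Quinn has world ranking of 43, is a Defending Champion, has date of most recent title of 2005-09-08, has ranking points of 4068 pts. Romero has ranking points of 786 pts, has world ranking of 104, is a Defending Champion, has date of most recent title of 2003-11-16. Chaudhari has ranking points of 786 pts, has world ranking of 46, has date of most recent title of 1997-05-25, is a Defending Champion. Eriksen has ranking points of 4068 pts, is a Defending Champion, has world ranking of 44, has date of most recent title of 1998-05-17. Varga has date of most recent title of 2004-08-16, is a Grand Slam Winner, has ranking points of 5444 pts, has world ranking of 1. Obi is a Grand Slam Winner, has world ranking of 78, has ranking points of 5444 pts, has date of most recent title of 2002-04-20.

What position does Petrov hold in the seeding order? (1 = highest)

By status category: Baptiste, Petrov, Quinn, Eriksen, Chaudhari and Romero (Defending Champion); then Varga and Obi (Grand Slam Winner).
Among Baptiste, Petrov, Quinn, Eriksen, Chaudhari and Romero, by ranking points (higher first): Baptiste and Petrov (9064 pts) before Quinn and Eriksen (4068 pts) before Chaudhari and Romero (786 pts).
Among Baptiste and Petrov, by world ranking (lower first): Baptiste (102) before Petrov (207).
Among Quinn and Eriksen, by world ranking (lower first): Quinn (43) before Eriksen (44).
Among Chaudhari and Romero, by world ranking (lower first): Chaudhari (46) before Romero (104).
Varga and Obi both have ranking points 5444 pts, so the next rule applies.
Among Varga and Obi, by world ranking (lower first): Varga (1) before Obi (78).
Order: Baptiste, Petrov, Quinn, Eriksen, Chaudhari, Romero, Varga, Obi. So position 2.

2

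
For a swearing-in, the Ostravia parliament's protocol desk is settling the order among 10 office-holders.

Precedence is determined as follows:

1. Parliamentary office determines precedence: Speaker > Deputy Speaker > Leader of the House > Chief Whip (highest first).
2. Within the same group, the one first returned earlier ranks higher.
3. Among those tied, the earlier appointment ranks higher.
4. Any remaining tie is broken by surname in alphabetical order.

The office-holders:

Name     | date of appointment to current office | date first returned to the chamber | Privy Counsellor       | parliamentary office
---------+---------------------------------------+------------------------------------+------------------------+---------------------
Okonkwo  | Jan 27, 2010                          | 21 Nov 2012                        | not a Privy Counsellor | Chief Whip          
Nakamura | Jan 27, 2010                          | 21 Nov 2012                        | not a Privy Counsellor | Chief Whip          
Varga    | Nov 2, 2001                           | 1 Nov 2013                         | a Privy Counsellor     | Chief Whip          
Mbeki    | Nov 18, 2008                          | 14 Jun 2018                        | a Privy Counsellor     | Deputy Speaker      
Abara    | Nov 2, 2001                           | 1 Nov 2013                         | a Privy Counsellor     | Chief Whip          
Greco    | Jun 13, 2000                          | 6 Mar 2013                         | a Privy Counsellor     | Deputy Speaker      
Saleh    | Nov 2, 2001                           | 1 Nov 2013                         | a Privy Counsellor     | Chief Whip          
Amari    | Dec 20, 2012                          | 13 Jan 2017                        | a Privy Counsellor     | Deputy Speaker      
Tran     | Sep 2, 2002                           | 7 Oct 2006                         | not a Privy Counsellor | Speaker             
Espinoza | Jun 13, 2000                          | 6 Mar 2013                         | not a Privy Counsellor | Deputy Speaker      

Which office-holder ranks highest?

Tran

By parliamentary office: Tran (Speaker); then Espinoza, Greco, Amari and Mbeki (Deputy Speaker); then Nakamura, Okonkwo, Abara, Saleh and Varga (Chief Whip).
Among Espinoza, Greco, Amari and Mbeki, by date first returned to the chamber (earlier first): Espinoza and Greco (6 Mar 2013) before Amari (13 Jan 2017) before Mbeki (14 Jun 2018).
Espinoza and Greco both have date of appointment to current office Jun 13, 2000, so the next rule applies.
Among Espinoza and Greco, alphabetically by surname: Espinoza before Greco.
Among Nakamura, Okonkwo, Abara, Saleh and Varga, by date first returned to the chamber (earlier first): Nakamura and Okonkwo (21 Nov 2012) before Abara, Saleh and Varga (1 Nov 2013).
Nakamura and Okonkwo both have date of appointment to current office Jan 27, 2010, so the next rule applies.
Among Nakamura and Okonkwo, alphabetically by surname: Nakamura before Okonkwo.
Abara, Saleh and Varga all have date of appointment to current office Nov 2, 2001, so the next rule applies.
Among Abara, Saleh and Varga, alphabetically by surname: Abara before Saleh before Varga.
Order: Tran, Espinoza, Greco, Amari, Mbeki, Nakamura, Okonkwo, Abara, Saleh, Varga.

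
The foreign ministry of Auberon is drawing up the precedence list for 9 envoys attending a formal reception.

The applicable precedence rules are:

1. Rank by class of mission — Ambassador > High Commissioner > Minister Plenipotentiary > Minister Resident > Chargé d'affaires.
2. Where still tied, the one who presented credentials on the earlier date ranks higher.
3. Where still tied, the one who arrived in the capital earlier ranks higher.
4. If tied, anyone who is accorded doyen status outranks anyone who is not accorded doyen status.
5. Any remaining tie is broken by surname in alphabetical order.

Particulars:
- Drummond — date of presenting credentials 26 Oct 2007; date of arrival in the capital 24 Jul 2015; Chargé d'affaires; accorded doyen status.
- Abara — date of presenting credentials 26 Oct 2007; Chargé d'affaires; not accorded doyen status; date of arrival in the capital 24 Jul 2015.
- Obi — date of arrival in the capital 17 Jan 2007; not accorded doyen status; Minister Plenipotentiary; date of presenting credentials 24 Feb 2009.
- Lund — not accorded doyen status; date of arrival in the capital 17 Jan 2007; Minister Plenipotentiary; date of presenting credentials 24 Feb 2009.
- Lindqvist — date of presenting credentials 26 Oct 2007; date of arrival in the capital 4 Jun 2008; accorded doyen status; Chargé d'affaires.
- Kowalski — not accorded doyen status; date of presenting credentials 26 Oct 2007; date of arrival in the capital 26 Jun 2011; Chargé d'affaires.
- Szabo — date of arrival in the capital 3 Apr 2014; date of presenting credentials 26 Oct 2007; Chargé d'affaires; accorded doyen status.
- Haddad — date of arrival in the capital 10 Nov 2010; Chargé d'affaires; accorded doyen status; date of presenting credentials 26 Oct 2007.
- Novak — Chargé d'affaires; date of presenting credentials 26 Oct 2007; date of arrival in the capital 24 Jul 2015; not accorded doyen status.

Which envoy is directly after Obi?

By class of mission: Lund and Obi (Minister Plenipotentiary); then Lindqvist, Haddad, Kowalski, Szabo, Drummond, Abara and Novak (Chargé d'affaires).
Lund and Obi both have date of presenting credentials 24 Feb 2009, so the next rule applies.
Lund and Obi both have date of arrival in the capital 17 Jan 2007, so the next rule applies.
Lund and Obi are each not accorded doyen status, so the next rule applies.
Among Lund and Obi, alphabetically by surname: Lund before Obi.
Lindqvist, Haddad, Kowalski, Szabo, Drummond, Abara and Novak all have date of presenting credentials 26 Oct 2007, so the next rule applies.
Among Lindqvist, Haddad, Kowalski, Szabo, Drummond, Abara and Novak, by date of arrival in the capital (earlier first): Lindqvist (4 Jun 2008) before Haddad (10 Nov 2010) before Kowalski (26 Jun 2011) before Szabo (3 Apr 2014) before Drummond, Abara and Novak (24 Jul 2015).
Among Drummond, Abara and Novak, accorded doyen status before not accorded doyen status: Drummond (accorded doyen status) before Abara and Novak (not accorded doyen status).
Among Abara and Novak, alphabetically by surname: Abara before Novak.
Order: Lund, Obi, Lindqvist, Haddad, Kowalski, Szabo, Drummond, Abara, Novak.

Lindqvist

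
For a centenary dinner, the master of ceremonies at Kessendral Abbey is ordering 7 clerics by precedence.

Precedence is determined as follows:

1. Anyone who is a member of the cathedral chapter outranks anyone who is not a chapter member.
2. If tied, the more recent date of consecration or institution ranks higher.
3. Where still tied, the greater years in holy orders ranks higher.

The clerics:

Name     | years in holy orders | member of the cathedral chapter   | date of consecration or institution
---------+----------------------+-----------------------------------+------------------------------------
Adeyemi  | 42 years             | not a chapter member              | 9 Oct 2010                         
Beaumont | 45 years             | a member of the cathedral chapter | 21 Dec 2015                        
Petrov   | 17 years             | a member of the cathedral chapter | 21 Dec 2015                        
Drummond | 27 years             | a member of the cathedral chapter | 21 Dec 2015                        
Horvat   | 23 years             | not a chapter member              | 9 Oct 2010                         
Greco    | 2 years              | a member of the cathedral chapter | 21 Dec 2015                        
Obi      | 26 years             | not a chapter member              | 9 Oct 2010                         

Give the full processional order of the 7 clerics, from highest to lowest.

Beaumont, Drummond, Petrov, Greco, Adeyemi, Obi, Horvat

By the first rule: Beaumont, Drummond, Petrov and Greco (each a member of the cathedral chapter); then Adeyemi, Obi and Horvat (each not a chapter member).
Beaumont, Drummond, Petrov and Greco all have date of consecration or institution 21 Dec 2015, so the next rule applies.
Among Beaumont, Drummond, Petrov and Greco, by years in holy orders (higher first): Beaumont (45 years) before Drummond (27 years) before Petrov (17 years) before Greco (2 years).
Adeyemi, Obi and Horvat all have date of consecration or institution 9 Oct 2010, so the next rule applies.
Among Adeyemi, Obi and Horvat, by years in holy orders (higher first): Adeyemi (42 years) before Obi (26 years) before Horvat (23 years).
Full order: Beaumont, Drummond, Petrov, Greco, Adeyemi, Obi, Horvat.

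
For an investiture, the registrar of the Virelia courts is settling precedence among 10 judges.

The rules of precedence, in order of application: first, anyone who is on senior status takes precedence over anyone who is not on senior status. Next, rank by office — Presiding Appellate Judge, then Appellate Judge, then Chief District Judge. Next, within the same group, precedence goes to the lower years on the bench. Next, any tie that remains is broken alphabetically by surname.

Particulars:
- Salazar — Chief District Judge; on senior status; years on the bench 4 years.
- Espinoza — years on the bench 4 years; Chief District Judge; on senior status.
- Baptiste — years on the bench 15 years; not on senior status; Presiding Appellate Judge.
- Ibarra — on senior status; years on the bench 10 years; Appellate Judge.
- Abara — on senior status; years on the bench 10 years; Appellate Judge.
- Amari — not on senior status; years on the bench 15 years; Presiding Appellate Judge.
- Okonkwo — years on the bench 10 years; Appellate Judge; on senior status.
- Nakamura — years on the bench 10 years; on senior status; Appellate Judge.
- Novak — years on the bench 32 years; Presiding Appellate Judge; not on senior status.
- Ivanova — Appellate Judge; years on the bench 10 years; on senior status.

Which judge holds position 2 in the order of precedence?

By the first rule: Abara, Ibarra, Ivanova, Nakamura, Okonkwo, Espinoza and Salazar (each on senior status); then Amari, Baptiste and Novak (each not on senior status).
Among Abara, Ibarra, Ivanova, Nakamura, Okonkwo, Espinoza and Salazar, by office: Abara, Ibarra, Ivanova, Nakamura and Okonkwo (Appellate Judge) before Espinoza and Salazar (Chief District Judge).
Abara, Ibarra, Ivanova, Nakamura and Okonkwo all have years on the bench 10 years, so the next rule applies.
Among Abara, Ibarra, Ivanova, Nakamura and Okonkwo, alphabetically by surname: Abara before Ibarra before Ivanova before Nakamura before Okonkwo.
Espinoza and Salazar both have years on the bench 4 years, so the next rule applies.
Among Espinoza and Salazar, alphabetically by surname: Espinoza before Salazar.
Amari, Baptiste and Novak are each Presiding Appellate Judge, so the next rule applies.
Among Amari, Baptiste and Novak, by years on the bench (lower first): Amari and Baptiste (15 years) before Novak (32 years).
Among Amari and Baptiste, alphabetically by surname: Amari before Baptiste.
Order: Abara, Ibarra, Ivanova, Nakamura, Okonkwo, Espinoza, Salazar, Amari, Baptiste, Novak.

Ibarra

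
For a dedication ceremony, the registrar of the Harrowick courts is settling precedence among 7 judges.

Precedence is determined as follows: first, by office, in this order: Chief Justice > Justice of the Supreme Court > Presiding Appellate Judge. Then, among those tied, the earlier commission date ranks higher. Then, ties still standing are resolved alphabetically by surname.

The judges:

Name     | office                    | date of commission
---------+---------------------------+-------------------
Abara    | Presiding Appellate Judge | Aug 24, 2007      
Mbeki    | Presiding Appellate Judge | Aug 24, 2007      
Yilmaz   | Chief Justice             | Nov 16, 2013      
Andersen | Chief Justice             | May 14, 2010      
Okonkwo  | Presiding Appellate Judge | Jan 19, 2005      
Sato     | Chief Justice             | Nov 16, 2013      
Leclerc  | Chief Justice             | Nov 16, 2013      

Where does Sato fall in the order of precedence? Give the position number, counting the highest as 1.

By office: Andersen, Leclerc, Sato and Yilmaz (Chief Justice); then Okonkwo, Abara and Mbeki (Presiding Appellate Judge).
Among Andersen, Leclerc, Sato and Yilmaz, by date of commission (earlier first): Andersen (May 14, 2010) before Leclerc, Sato and Yilmaz (Nov 16, 2013).
Among Leclerc, Sato and Yilmaz, alphabetically by surname: Leclerc before Sato before Yilmaz.
Among Okonkwo, Abara and Mbeki, by date of commission (earlier first): Okonkwo (Jan 19, 2005) before Abara and Mbeki (Aug 24, 2007).
Among Abara and Mbeki, alphabetically by surname: Abara before Mbeki.
Order: Andersen, Leclerc, Sato, Yilmaz, Okonkwo, Abara, Mbeki. So position 3.

3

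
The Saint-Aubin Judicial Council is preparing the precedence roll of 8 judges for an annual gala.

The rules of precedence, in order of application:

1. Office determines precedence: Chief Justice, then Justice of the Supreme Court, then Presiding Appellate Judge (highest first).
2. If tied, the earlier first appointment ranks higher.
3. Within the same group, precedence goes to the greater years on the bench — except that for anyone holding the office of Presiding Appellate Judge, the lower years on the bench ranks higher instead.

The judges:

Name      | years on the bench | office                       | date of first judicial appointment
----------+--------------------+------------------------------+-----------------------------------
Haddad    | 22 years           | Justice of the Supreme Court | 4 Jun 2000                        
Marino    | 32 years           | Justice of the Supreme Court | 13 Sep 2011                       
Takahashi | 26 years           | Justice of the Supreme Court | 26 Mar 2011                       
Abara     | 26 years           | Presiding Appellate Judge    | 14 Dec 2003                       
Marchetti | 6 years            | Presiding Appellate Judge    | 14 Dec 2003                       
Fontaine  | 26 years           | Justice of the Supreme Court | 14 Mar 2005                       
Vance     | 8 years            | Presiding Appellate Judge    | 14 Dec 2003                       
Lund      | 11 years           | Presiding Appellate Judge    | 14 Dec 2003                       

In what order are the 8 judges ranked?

By office: Haddad, Fontaine, Takahashi and Marino (Justice of the Supreme Court); then Marchetti, Vance, Lund and Abara (Presiding Appellate Judge).
Among Haddad, Fontaine, Takahashi and Marino, by date of first judicial appointment (earlier first): Haddad (4 Jun 2000) before Fontaine (14 Mar 2005) before Takahashi (26 Mar 2011) before Marino (13 Sep 2011).
Marchetti, Vance, Lund and Abara all have date of first judicial appointment 14 Dec 2003, so the next rule applies.
Among Marchetti, Vance, Lund and Abara, by years on the bench (lower first) (reversed rule for this group): Marchetti (6 years) before Vance (8 years) before Lund (11 years) before Abara (26 years).
Full order: Haddad, Fontaine, Takahashi, Marino, Marchetti, Vance, Lund, Abara.

Haddad, Fontaine, Takahashi, Marino, Marchetti, Vance, Lund, Abara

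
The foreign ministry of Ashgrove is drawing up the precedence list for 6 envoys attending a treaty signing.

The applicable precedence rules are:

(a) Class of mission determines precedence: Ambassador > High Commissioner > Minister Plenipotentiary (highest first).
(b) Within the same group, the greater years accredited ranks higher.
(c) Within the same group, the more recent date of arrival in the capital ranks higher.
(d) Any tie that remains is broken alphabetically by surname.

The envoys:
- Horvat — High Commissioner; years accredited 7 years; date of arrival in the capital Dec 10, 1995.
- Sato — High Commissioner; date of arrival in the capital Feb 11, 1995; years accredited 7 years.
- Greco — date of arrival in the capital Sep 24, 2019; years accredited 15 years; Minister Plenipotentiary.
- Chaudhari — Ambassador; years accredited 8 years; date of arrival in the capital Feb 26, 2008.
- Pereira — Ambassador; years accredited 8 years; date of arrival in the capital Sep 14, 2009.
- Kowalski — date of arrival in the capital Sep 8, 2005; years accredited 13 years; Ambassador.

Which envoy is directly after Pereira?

Chaudhari

By class of mission: Kowalski, Pereira and Chaudhari (Ambassador); then Horvat and Sato (High Commissioner); then Greco (Minister Plenipotentiary).
Among Kowalski, Pereira and Chaudhari, by years accredited (higher first): Kowalski (13 years) before Pereira and Chaudhari (8 years).
Among Pereira and Chaudhari, by date of arrival in the capital (later first): Pereira (Sep 14, 2009) before Chaudhari (Feb 26, 2008).
Horvat and Sato both have years accredited 7 years, so the next rule applies.
Among Horvat and Sato, by date of arrival in the capital (later first): Horvat (Dec 10, 1995) before Sato (Feb 11, 1995).
Order: Kowalski, Pereira, Chaudhari, Horvat, Sato, Greco.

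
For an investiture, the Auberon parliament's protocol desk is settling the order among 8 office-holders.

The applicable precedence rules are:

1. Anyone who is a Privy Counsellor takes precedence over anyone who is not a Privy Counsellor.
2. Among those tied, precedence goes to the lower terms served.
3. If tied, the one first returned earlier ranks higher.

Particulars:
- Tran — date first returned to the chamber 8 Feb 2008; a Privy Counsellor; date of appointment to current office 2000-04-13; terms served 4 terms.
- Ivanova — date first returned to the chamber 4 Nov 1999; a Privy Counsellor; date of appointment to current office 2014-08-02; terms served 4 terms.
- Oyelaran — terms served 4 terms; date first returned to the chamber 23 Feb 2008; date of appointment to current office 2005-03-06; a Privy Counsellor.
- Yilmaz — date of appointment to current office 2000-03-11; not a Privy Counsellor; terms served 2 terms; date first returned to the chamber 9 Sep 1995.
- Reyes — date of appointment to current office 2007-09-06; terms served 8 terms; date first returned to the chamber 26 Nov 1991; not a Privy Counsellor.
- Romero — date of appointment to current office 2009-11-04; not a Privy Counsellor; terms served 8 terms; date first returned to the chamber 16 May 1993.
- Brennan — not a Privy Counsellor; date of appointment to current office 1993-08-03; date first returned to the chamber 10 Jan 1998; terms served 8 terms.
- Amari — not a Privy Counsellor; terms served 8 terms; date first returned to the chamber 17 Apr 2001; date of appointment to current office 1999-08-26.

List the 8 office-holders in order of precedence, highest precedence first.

Ivanova, Tran, Oyelaran, Yilmaz, Reyes, Romero, Brennan, Amari

By the first rule: Ivanova, Tran and Oyelaran (each a Privy Counsellor); then Yilmaz, Reyes, Romero, Brennan and Amari (each not a Privy Counsellor).
Ivanova, Tran and Oyelaran all have terms served 4 terms, so the next rule applies.
Among Ivanova, Tran and Oyelaran, by date first returned to the chamber (earlier first): Ivanova (4 Nov 1999) before Tran (8 Feb 2008) before Oyelaran (23 Feb 2008).
Among Yilmaz, Reyes, Romero, Brennan and Amari, by terms served (lower first): Yilmaz (2 terms) before Reyes, Romero, Brennan and Amari (8 terms).
Among Reyes, Romero, Brennan and Amari, by date first returned to the chamber (earlier first): Reyes (26 Nov 1991) before Romero (16 May 1993) before Brennan (10 Jan 1998) before Amari (17 Apr 2001).
Full order: Ivanova, Tran, Oyelaran, Yilmaz, Reyes, Romero, Brennan, Amari.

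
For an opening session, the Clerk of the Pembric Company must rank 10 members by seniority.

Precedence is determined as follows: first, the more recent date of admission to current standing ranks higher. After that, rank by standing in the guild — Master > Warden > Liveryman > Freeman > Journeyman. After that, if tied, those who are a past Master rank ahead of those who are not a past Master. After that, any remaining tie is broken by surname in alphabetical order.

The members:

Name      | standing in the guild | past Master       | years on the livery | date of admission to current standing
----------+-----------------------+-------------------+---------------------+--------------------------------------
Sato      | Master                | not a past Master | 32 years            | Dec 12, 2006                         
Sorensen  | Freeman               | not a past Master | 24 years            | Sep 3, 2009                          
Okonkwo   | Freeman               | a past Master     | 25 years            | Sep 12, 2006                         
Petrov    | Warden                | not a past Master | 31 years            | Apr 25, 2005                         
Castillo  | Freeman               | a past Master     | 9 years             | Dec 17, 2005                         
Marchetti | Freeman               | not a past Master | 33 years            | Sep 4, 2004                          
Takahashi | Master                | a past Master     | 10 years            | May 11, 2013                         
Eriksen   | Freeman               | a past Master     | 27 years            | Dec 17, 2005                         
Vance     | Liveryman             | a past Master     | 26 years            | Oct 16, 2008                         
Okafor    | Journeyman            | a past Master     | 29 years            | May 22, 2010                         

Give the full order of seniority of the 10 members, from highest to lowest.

By date of admission to current standing (later first): Takahashi (May 11, 2013); then Okafor (May 22, 2010); then Sorensen (Sep 3, 2009); then Vance (Oct 16, 2008); then Sato (Dec 12, 2006); then Okonkwo (Sep 12, 2006); then Castillo and Eriksen (both Dec 17, 2005); then Petrov (Apr 25, 2005); then Marchetti (Sep 4, 2004).
Castillo and Eriksen are each Freeman, so the next rule applies.
Castillo and Eriksen are each a past Master, so the next rule applies.
Among Castillo and Eriksen, alphabetically by surname: Castillo before Eriksen.
Full order: Takahashi, Okafor, Sorensen, Vance, Sato, Okonkwo, Castillo, Eriksen, Petrov, Marchetti.

Takahashi, Okafor, Sorensen, Vance, Sato, Okonkwo, Castillo, Eriksen, Petrov, Marchetti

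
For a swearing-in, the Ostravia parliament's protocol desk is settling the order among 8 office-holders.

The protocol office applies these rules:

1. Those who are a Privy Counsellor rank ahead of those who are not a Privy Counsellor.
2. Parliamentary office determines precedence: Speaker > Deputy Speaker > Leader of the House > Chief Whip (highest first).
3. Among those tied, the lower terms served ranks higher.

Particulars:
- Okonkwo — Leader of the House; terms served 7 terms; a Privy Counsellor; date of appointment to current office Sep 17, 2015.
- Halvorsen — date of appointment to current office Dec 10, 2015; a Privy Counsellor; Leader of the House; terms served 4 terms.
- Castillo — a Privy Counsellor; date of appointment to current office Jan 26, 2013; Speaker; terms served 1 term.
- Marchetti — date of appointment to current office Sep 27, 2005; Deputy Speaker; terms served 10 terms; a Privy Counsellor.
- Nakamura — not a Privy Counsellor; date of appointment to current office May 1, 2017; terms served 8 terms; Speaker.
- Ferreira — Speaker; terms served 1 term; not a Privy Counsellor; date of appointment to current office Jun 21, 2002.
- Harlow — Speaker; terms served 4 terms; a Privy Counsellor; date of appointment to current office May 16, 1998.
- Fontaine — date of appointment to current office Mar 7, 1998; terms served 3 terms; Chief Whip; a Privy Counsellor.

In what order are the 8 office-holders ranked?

By the first rule: Castillo, Harlow, Marchetti, Halvorsen, Okonkwo and Fontaine (each a Privy Counsellor); then Ferreira and Nakamura (both not a Privy Counsellor).
Among Castillo, Harlow, Marchetti, Halvorsen, Okonkwo and Fontaine, by parliamentary office: Castillo and Harlow (Speaker) before Marchetti (Deputy Speaker) before Halvorsen and Okonkwo (Leader of the House) before Fontaine (Chief Whip).
Among Castillo and Harlow, by terms served (lower first): Castillo (1 term) before Harlow (4 terms).
Among Halvorsen and Okonkwo, by terms served (lower first): Halvorsen (4 terms) before Okonkwo (7 terms).
Ferreira and Nakamura are each Speaker, so the next rule applies.
Among Ferreira and Nakamura, by terms served (lower first): Ferreira (1 term) before Nakamura (8 terms).
Full order: Castillo, Harlow, Marchetti, Halvorsen, Okonkwo, Fontaine, Ferreira, Nakamura.

Castillo, Harlow, Marchetti, Halvorsen, Okonkwo, Fontaine, Ferreira, Nakamura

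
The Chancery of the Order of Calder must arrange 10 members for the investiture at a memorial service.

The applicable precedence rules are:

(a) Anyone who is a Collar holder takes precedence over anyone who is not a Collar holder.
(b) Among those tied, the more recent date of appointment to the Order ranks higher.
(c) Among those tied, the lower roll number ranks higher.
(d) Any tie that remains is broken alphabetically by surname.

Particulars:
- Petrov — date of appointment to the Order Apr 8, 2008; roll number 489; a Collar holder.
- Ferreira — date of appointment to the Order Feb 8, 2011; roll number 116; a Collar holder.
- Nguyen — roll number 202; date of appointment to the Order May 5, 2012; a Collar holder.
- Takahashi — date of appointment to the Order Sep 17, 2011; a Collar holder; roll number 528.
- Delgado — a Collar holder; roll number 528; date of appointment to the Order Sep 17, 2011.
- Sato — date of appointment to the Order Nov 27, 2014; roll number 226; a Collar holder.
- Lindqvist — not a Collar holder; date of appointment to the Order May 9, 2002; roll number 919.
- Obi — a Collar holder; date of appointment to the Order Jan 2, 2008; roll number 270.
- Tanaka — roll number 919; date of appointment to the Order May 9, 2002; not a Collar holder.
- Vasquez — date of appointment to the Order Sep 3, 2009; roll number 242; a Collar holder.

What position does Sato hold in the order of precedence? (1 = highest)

1

By the first rule: Sato, Nguyen, Delgado, Takahashi, Ferreira, Vasquez, Petrov and Obi (each a Collar holder); then Lindqvist and Tanaka (both not a Collar holder).
Among Sato, Nguyen, Delgado, Takahashi, Ferreira, Vasquez, Petrov and Obi, by date of appointment to the Order (later first): Sato (Nov 27, 2014) before Nguyen (May 5, 2012) before Delgado and Takahashi (Sep 17, 2011) before Ferreira (Feb 8, 2011) before Vasquez (Sep 3, 2009) before Petrov (Apr 8, 2008) before Obi (Jan 2, 2008).
Delgado and Takahashi both have roll number 528, so the next rule applies.
Among Delgado and Takahashi, alphabetically by surname: Delgado before Takahashi.
Lindqvist and Tanaka both have date of appointment to the Order May 9, 2002, so the next rule applies.
Lindqvist and Tanaka both have roll number 919, so the next rule applies.
Among Lindqvist and Tanaka, alphabetically by surname: Lindqvist before Tanaka.
Order: Sato, Nguyen, Delgado, Takahashi, Ferreira, Vasquez, Petrov, Obi, Lindqvist, Tanaka. So position 1.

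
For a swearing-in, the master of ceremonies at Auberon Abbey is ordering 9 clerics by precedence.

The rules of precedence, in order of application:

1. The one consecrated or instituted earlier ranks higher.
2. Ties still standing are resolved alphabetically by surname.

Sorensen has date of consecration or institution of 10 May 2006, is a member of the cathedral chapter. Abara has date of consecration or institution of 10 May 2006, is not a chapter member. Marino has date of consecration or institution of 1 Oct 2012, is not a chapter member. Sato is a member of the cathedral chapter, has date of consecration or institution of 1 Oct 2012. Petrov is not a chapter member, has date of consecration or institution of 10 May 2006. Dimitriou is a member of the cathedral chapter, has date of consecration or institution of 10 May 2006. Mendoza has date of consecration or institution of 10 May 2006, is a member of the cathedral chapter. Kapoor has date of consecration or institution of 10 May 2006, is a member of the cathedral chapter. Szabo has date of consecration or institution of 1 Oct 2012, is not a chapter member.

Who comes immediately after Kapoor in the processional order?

Mendoza

By date of consecration or institution (earlier first): Abara, Dimitriou, Kapoor, Mendoza, Petrov and Sorensen (each 10 May 2006); then Marino, Sato and Szabo (each 1 Oct 2012).
Among Abara, Dimitriou, Kapoor, Mendoza, Petrov and Sorensen, alphabetically by surname: Abara before Dimitriou before Kapoor before Mendoza before Petrov before Sorensen.
Among Marino, Sato and Szabo, alphabetically by surname: Marino before Sato before Szabo.
Order: Abara, Dimitriou, Kapoor, Mendoza, Petrov, Sorensen, Marino, Sato, Szabo.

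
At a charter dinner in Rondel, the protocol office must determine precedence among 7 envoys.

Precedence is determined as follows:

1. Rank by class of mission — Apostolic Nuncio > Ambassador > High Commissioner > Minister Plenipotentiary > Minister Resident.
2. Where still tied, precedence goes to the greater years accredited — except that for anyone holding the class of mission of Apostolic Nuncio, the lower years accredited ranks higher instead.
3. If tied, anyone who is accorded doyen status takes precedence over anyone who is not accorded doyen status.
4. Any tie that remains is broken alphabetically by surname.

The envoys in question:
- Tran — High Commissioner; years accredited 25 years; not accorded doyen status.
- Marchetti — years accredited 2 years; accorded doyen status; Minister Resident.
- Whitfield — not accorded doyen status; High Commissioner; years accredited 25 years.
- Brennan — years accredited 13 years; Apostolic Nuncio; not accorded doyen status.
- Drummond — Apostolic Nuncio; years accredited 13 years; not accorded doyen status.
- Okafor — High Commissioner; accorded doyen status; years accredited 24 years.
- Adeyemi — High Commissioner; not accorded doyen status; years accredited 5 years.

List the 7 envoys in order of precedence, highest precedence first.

By class of mission: Brennan and Drummond (Apostolic Nuncio); then Tran, Whitfield, Okafor and Adeyemi (High Commissioner); then Marchetti (Minister Resident).
Brennan and Drummond both have years accredited 13 years, so the next rule applies.
Brennan and Drummond are each not accorded doyen status, so the next rule applies.
Among Brennan and Drummond, alphabetically by surname: Brennan before Drummond.
Among Tran, Whitfield, Okafor and Adeyemi, by years accredited (higher first): Tran and Whitfield (25 years) before Okafor (24 years) before Adeyemi (5 years).
Tran and Whitfield are each not accorded doyen status, so the next rule applies.
Among Tran and Whitfield, alphabetically by surname: Tran before Whitfield.
Full order: Brennan, Drummond, Tran, Whitfield, Okafor, Adeyemi, Marchetti.

Brennan, Drummond, Tran, Whitfield, Okafor, Adeyemi, Marchetti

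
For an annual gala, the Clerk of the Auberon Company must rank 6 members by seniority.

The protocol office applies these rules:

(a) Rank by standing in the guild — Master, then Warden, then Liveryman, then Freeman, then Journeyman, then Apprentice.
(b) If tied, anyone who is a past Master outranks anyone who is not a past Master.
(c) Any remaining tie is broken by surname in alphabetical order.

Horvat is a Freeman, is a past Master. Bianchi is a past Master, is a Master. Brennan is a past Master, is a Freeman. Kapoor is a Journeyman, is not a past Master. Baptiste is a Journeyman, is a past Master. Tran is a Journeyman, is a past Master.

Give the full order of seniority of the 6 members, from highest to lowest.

Bianchi, Brennan, Horvat, Baptiste, Tran, Kapoor

By standing in the guild: Bianchi (Master); then Brennan and Horvat (Freeman); then Baptiste, Tran and Kapoor (Journeyman).
Brennan and Horvat are each a past Master, so the next rule applies.
Among Brennan and Horvat, alphabetically by surname: Brennan before Horvat.
Among Baptiste, Tran and Kapoor, a past Master before not a past Master: Baptiste and Tran (a past Master) before Kapoor (not a past Master).
Among Baptiste and Tran, alphabetically by surname: Baptiste before Tran.
Full order: Bianchi, Brennan, Horvat, Baptiste, Tran, Kapoor.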